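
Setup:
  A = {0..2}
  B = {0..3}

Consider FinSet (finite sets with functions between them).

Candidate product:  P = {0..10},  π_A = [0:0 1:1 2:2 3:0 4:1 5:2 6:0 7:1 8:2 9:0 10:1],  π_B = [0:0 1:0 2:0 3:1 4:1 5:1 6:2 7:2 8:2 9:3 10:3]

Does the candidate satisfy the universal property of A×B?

Answer: NOT A VALID PRODUCT — |P|=11 ≠ |A|·|B|=12

Derivation:
|A|·|B| = 3·4 = 12;  |P| = 11
  → cardinalities differ; no bijection possible.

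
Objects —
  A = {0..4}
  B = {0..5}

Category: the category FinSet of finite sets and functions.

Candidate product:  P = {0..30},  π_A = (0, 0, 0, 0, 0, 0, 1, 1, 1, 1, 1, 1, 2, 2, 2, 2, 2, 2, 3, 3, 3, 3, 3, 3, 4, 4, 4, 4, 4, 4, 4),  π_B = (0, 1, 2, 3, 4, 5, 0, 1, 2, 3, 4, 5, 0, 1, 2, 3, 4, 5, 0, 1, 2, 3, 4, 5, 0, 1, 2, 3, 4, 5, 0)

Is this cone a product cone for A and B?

Answer: NOT A VALID PRODUCT — |P|=31 ≠ |A|·|B|=30

Trace:
|A|·|B| = 5·6 = 30;  |P| = 31
  → cardinalities differ; no bijection possible.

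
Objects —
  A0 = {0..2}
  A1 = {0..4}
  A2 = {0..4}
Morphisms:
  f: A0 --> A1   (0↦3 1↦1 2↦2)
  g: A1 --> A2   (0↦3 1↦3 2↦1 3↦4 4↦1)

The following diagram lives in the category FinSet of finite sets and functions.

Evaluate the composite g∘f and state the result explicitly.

Answer: (0↦4 1↦3 2↦1)

Derivation:
  0 f-->3 g-->4
  1 f-->1 g-->3
  2 f-->2 g-->1
result: (0↦4 1↦3 2↦1)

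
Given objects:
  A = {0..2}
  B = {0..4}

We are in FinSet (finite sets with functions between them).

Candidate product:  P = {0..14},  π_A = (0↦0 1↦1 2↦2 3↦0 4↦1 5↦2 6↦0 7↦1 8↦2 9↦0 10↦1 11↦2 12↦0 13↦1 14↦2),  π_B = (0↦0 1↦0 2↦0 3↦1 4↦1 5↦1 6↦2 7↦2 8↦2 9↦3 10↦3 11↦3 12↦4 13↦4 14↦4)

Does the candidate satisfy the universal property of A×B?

|A|·|B| = 3·5 = 15;  |P| = 15
Check the pairing map k ↦ (π_A(k), π_B(k)):
  0 ↦ (0,0)
  1 ↦ (1,0)
  2 ↦ (2,0)
  3 ↦ (0,1)
  4 ↦ (1,1)
  5 ↦ (2,1)
  6 ↦ (0,2)
  7 ↦ (1,2)
  8 ↦ (2,2)
  9 ↦ (0,3)
  10 ↦ (1,3)
  11 ↦ (2,3)
  12 ↦ (0,4)
  13 ↦ (1,4)
  14 ↦ (2,4)
distinct pairs in image: 15 / 15 needed
  → bijection onto A×B; projections well-typed.

Answer: VALID PRODUCT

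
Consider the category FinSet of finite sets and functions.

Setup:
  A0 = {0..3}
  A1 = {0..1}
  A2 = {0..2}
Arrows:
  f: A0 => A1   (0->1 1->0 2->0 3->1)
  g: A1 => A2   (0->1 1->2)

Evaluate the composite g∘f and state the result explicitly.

  0 f=>1 g=>2
  1 f=>0 g=>1
  2 f=>0 g=>1
  3 f=>1 g=>2
⟦path⟧: (0->2 1->1 2->1 3->2)

Answer: (0->2 1->1 2->1 3->2)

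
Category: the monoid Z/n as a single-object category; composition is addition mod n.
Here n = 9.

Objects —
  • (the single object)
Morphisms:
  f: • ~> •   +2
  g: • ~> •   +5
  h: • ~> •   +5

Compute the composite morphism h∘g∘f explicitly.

  0 +2≡2 +5≡7 +5≡3  (mod 9)
composite: +3

Answer: +3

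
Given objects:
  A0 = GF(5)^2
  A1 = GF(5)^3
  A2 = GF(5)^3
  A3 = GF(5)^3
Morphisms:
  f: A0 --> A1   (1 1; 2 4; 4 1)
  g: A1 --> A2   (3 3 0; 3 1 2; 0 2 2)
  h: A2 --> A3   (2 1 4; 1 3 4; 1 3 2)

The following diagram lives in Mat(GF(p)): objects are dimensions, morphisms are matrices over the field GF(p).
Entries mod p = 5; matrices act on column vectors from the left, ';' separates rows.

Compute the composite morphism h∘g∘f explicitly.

Answer: (4 4; 1 2; 2 2)

Trace:
  e0=⟨1,0⟩ f-->⟨1,2,4⟩ g-->⟨4,3,2⟩ h-->⟨4,1,2⟩
  e1=⟨0,1⟩ f-->⟨1,4,1⟩ g-->⟨0,4,0⟩ h-->⟨4,2,2⟩
result: (4 4; 1 2; 2 2)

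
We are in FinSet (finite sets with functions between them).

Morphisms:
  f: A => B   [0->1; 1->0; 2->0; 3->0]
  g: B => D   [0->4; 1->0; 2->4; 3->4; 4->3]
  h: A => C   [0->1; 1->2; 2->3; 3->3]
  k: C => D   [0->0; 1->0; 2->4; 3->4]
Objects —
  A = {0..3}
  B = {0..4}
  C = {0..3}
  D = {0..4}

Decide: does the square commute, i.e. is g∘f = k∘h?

Path 1 = f;g:
  0 f=>1 g=>0
  1 f=>0 g=>4
  2 f=>0 g=>4
  3 f=>0 g=>4
  composite₁ = [0->0; 1->4; 2->4; 3->4]
Path 2 = h;k:
  0 h=>1 k=>0
  1 h=>2 k=>4
  2 h=>3 k=>4
  3 h=>3 k=>4
  composite₂ = [0->0; 1->4; 2->4; 3->4]
Equal? YES — commutes

Answer: COMMUTES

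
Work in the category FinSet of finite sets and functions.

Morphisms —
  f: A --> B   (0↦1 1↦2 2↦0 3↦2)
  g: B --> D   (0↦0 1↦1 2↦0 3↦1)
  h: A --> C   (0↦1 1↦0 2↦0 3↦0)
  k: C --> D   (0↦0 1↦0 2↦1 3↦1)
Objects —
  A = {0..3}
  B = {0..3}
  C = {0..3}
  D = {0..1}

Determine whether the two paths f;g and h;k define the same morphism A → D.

Answer: DOES NOT COMMUTE

Work:
1) trace f;g:
  0 f-->1 g-->1
  1 f-->2 g-->0
  2 f-->0 g-->0
  3 f-->2 g-->0
  result₁ = (0↦1 1↦0 2↦0 3↦0)
2) trace h;k:
  0 h-->1 k-->0
  1 h-->0 k-->0
  2 h-->0 k-->0
  3 h-->0 k-->0
  result₂ = (0↦0 1↦0 2↦0 3↦0)
Equal? differ; not commutative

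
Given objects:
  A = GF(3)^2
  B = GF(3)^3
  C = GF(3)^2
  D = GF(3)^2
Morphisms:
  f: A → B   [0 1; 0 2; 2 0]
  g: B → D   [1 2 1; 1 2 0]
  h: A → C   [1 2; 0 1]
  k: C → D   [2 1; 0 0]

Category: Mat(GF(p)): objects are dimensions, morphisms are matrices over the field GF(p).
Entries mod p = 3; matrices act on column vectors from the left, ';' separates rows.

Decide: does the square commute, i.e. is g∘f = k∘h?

Answer: DOES NOT COMMUTE

Work:
1) trace f;g:
  e0=(1,0) f→(0,0,2) g→(2,0)
  e1=(0,1) f→(1,2,0) g→(2,2)
  ⟦path⟧₁ = [2 2; 0 2]
2) trace h;k:
  e0=(1,0) h→(1,0) k→(2,0)
  e1=(0,1) h→(2,1) k→(2,0)
  ⟦path⟧₂ = [2 2; 0 0]
Equal? NO — does not commute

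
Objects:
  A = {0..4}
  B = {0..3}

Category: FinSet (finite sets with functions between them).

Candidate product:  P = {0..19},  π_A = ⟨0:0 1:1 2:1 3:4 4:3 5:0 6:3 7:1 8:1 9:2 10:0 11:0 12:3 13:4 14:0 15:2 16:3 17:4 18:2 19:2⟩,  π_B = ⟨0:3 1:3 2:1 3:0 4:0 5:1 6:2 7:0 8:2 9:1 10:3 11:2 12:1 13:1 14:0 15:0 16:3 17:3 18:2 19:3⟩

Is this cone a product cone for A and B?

|A|·|B| = 5·4 = 20;  |P| = 20
Check the pairing map k ↦ (π_A(k), π_B(k)):
  0 : (0,3)
  1 : (1,3)
  2 : (1,1)
  3 : (4,0)
  4 : (3,0)
  5 : (0,1)
  6 : (3,2)
  7 : (1,0)
  8 : (1,2)
  9 : (2,1)
  10 : (0,3)  ✗ repeats pair of k=0
  11 : (0,2)
  12 : (3,1)
  13 : (4,1)
  14 : (0,0)
  15 : (2,0)
  16 : (3,3)
  17 : (4,3)
  18 : (2,2)
  19 : (2,3)
distinct pairs in image: 19 / 20 needed
  → (0,3) hit at k=0 and k=10

Answer: NOT A VALID PRODUCT — duplicate pair at indices 0,10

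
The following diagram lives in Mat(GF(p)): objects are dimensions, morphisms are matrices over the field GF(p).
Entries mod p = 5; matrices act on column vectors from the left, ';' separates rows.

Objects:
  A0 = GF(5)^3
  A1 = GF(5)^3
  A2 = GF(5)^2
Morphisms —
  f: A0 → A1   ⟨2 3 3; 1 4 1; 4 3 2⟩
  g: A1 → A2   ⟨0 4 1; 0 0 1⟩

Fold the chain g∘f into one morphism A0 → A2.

Answer: ⟨3 4 1; 4 3 2⟩

Derivation:
  e0=[1,0,0] f→[2,1,4] g→[3,4]
  e1=[0,1,0] f→[3,4,3] g→[4,3]
  e2=[0,0,1] f→[3,1,2] g→[1,2]
result: ⟨3 4 1; 4 3 2⟩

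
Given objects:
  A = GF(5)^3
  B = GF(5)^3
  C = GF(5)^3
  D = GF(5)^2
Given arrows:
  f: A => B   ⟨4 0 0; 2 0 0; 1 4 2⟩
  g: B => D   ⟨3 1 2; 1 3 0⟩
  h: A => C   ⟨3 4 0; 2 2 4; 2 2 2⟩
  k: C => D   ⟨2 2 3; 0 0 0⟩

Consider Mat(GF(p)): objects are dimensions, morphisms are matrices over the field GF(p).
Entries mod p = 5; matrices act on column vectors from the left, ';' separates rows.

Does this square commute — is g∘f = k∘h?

1) trace f;g:
  e0=(1,0,0) f=>(4,2,1) g=>(1,0)
  e1=(0,1,0) f=>(0,0,4) g=>(3,0)
  e2=(0,0,1) f=>(0,0,2) g=>(4,0)
  ⟦path⟧₁ = ⟨1 3 4; 0 0 0⟩
2) trace h;k:
  e0=(1,0,0) h=>(3,2,2) k=>(1,0)
  e1=(0,1,0) h=>(4,2,2) k=>(3,0)
  e2=(0,0,1) h=>(0,4,2) k=>(4,0)
  ⟦path⟧₂ = ⟨1 3 4; 0 0 0⟩
Equal? YES — commutes

Answer: COMMUTES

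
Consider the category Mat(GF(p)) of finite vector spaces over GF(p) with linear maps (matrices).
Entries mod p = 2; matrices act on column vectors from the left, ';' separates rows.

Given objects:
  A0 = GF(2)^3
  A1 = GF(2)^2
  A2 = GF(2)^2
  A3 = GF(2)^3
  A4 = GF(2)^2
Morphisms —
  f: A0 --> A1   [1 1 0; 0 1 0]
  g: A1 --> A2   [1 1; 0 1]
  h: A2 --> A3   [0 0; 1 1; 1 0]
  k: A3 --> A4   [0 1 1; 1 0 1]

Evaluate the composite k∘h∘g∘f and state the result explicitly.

  e0=[1,0,0] f-->[1,0] g-->[1,0] h-->[0,1,1] k-->[0,1]
  e1=[0,1,0] f-->[1,1] g-->[0,1] h-->[0,1,0] k-->[1,0]
  e2=[0,0,1] f-->[0,0] g-->[0,0] h-->[0,0,0] k-->[0,0]
⟦path⟧: [0 1 0; 1 0 0]

Answer: [0 1 0; 1 0 0]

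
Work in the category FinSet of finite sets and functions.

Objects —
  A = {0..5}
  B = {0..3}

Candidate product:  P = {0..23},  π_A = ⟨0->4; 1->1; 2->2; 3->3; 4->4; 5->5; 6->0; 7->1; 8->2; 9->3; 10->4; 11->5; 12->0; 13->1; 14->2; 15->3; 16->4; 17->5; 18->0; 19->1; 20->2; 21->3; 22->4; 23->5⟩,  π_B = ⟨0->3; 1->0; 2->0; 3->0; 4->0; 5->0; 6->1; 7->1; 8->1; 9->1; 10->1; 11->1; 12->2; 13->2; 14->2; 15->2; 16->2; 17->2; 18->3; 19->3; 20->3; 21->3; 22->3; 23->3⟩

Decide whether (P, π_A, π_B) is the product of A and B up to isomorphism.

|A|·|B| = 6·4 = 24;  |P| = 24
Check the pairing map k ↦ (π_A(k), π_B(k)):
  0 -> (4,3)
  1 -> (1,0)
  2 -> (2,0)
  3 -> (3,0)
  4 -> (4,0)
  5 -> (5,0)
  6 -> (0,1)
  7 -> (1,1)
  8 -> (2,1)
  9 -> (3,1)
  10 -> (4,1)
  11 -> (5,1)
  12 -> (0,2)
  13 -> (1,2)
  14 -> (2,2)
  15 -> (3,2)
  16 -> (4,2)
  17 -> (5,2)
  18 -> (0,3)
  19 -> (1,3)
  20 -> (2,3)
  21 -> (3,3)
  22 -> (4,3)  ✗ repeats pair of k=0
  23 -> (5,3)
distinct pairs in image: 23 / 24 needed
  → (4,3) hit at k=0 and k=22

Answer: NOT A VALID PRODUCT — duplicate pair at indices 22,0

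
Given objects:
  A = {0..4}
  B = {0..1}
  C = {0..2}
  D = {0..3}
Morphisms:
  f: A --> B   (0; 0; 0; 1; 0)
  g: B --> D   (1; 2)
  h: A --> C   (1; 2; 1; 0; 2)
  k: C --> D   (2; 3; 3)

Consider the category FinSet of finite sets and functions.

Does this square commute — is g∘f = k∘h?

Along f;g (path 1):
  0 f-->0 g-->1
  1 f-->0 g-->1
  2 f-->0 g-->1
  3 f-->1 g-->2
  4 f-->0 g-->1
  composite₁ = (1; 1; 1; 2; 1)
Along h;k (path 2):
  0 h-->1 k-->3
  1 h-->2 k-->3
  2 h-->1 k-->3
  3 h-->0 k-->2
  4 h-->2 k-->3
  composite₂ = (3; 3; 3; 2; 3)
Equal? NO — does not commute

Answer: DOES NOT COMMUTE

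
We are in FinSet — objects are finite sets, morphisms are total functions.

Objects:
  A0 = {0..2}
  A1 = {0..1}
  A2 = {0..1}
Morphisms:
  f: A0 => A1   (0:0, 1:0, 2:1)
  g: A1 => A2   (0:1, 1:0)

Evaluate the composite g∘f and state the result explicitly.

  0 f=>0 g=>1
  1 f=>0 g=>1
  2 f=>1 g=>0
result: (0:1, 1:1, 2:0)

Answer: (0:1, 1:1, 2:0)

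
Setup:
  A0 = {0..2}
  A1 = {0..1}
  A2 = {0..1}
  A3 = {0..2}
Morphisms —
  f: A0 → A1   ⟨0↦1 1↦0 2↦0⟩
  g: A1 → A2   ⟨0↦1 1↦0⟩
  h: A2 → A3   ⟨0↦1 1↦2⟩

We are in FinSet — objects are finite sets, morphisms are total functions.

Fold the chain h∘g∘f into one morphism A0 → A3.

  0 f→1 g→0 h→1
  1 f→0 g→1 h→2
  2 f→0 g→1 h→2
composite: ⟨0↦1 1↦2 2↦2⟩

Answer: ⟨0↦1 1↦2 2↦2⟩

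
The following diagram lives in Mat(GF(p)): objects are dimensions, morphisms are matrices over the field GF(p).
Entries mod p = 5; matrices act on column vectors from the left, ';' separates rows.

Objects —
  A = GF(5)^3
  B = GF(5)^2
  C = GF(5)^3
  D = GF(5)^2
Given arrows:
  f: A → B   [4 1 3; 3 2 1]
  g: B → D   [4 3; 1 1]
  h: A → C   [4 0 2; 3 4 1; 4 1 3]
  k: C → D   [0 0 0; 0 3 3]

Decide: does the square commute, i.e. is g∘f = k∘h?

Answer: DOES NOT COMMUTE

Derivation:
Path 1 = f;g:
  e0=(1,0,0) f→(4,3) g→(0,2)
  e1=(0,1,0) f→(1,2) g→(0,3)
  e2=(0,0,1) f→(3,1) g→(0,4)
  ⟦path⟧₁ = [0 0 0; 2 3 4]
Path 2 = h;k:
  e0=(1,0,0) h→(4,3,4) k→(0,1)
  e1=(0,1,0) h→(0,4,1) k→(0,0)
  e2=(0,0,1) h→(2,1,3) k→(0,2)
  ⟦path⟧₂ = [0 0 0; 1 0 2]
Equal? distinct morphisms ✗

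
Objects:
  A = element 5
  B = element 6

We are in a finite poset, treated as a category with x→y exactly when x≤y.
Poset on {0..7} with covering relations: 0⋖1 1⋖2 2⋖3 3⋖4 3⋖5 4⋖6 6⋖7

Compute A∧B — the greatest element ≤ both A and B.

Lower bounds of A=5 and B=6: {0,1,2,3}
  0 ⊑ 3
  1 ⊑ 3
  2 ⊑ 3
  3 ⊑ 3
glb = 3

Answer: A∧B = 3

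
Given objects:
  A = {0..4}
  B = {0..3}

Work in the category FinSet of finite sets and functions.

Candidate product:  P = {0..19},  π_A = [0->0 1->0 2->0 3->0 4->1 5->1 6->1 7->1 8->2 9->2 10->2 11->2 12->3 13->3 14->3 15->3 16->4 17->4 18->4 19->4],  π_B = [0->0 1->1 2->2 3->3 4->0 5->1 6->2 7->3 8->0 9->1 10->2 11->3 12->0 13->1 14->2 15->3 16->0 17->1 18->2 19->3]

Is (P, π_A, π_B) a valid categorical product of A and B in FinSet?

Answer: VALID PRODUCT

Derivation:
|A|·|B| = 5·4 = 20;  |P| = 20
Check the pairing map k ↦ (π_A(k), π_B(k)):
  0 -> (0,0)
  1 -> (0,1)
  2 -> (0,2)
  3 -> (0,3)
  4 -> (1,0)
  5 -> (1,1)
  6 -> (1,2)
  7 -> (1,3)
  8 -> (2,0)
  9 -> (2,1)
  10 -> (2,2)
  11 -> (2,3)
  12 -> (3,0)
  13 -> (3,1)
  14 -> (3,2)
  15 -> (3,3)
  16 -> (4,0)
  17 -> (4,1)
  18 -> (4,2)
  19 -> (4,3)
distinct pairs in image: 20 / 20 needed
  → bijection onto A×B; projections well-typed.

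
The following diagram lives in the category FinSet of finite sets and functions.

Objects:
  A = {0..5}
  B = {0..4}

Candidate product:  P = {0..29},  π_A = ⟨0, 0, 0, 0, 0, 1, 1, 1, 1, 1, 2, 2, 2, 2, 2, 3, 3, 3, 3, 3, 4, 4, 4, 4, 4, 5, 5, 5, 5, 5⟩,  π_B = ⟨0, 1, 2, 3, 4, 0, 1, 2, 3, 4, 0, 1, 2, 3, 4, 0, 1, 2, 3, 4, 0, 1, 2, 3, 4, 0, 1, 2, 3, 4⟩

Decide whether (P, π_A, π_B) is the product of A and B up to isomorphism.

Answer: VALID PRODUCT

Derivation:
|A|·|B| = 6·5 = 30;  |P| = 30
Check the pairing map k ↦ (π_A(k), π_B(k)):
  0 -> (0,0)
  1 -> (0,1)
  2 -> (0,2)
  3 -> (0,3)
  4 -> (0,4)
  5 -> (1,0)
  6 -> (1,1)
  7 -> (1,2)
  8 -> (1,3)
  9 -> (1,4)
  10 -> (2,0)
  11 -> (2,1)
  12 -> (2,2)
  13 -> (2,3)
  14 -> (2,4)
  15 -> (3,0)
  16 -> (3,1)
  17 -> (3,2)
  18 -> (3,3)
  19 -> (3,4)
  20 -> (4,0)
  21 -> (4,1)
  22 -> (4,2)
  23 -> (4,3)
  24 -> (4,4)
  25 -> (5,0)
  26 -> (5,1)
  27 -> (5,2)
  28 -> (5,3)
  29 -> (5,4)
distinct pairs in image: 30 / 30 needed
  → bijection onto A×B; projections well-typed.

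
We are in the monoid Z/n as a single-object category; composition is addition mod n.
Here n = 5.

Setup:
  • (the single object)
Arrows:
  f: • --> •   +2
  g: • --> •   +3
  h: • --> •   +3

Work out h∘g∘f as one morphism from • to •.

Answer: +3

Work:
  0 +2≡2 +3≡0 +3≡3  (mod 5)
⟦path⟧: +3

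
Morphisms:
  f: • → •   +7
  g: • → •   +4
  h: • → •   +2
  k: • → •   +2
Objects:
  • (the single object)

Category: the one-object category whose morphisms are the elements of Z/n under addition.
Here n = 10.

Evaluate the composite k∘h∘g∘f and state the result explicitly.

Answer: +5

Derivation:
  0 +7≡7 +4≡1 +2≡3 +2≡5  (mod 10)
result: +5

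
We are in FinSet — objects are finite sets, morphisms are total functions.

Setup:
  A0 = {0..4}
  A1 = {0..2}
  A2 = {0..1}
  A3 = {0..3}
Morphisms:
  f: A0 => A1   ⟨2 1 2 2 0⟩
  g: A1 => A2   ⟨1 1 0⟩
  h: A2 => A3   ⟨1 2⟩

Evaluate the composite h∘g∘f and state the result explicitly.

  0 f=>2 g=>0 h=>1
  1 f=>1 g=>1 h=>2
  2 f=>2 g=>0 h=>1
  3 f=>2 g=>0 h=>1
  4 f=>0 g=>1 h=>2
composite: ⟨1 2 1 1 2⟩

Answer: ⟨1 2 1 1 2⟩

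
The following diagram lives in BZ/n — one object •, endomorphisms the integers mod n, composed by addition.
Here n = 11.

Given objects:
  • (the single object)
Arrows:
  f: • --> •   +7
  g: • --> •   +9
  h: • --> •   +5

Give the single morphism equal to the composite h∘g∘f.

  0 +7≡7 +9≡5 +5≡10  (mod 11)
result: +10

Answer: +10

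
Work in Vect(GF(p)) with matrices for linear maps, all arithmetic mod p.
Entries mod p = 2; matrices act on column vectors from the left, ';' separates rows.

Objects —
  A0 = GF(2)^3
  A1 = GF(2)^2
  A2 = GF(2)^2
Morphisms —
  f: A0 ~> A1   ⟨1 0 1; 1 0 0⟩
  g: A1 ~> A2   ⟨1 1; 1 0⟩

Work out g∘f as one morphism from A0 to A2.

  e0=⟨1,0,0⟩ f~>⟨1,1⟩ g~>⟨0,1⟩
  e1=⟨0,1,0⟩ f~>⟨0,0⟩ g~>⟨0,0⟩
  e2=⟨0,0,1⟩ f~>⟨1,0⟩ g~>⟨1,1⟩
composite: ⟨0 0 1; 1 0 1⟩

Answer: ⟨0 0 1; 1 0 1⟩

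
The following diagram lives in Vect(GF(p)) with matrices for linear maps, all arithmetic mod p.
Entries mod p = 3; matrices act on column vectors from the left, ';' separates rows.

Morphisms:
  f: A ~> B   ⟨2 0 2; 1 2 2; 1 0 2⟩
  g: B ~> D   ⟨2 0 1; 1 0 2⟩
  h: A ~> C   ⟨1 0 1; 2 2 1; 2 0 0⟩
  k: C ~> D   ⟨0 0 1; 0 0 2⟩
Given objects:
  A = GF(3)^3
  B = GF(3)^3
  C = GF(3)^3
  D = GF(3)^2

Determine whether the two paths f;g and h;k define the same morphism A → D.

Answer: COMMUTES

Derivation:
Along f;g (path 1):
  e0=⟨1,0,0⟩ f~>⟨2,1,1⟩ g~>⟨2,1⟩
  e1=⟨0,1,0⟩ f~>⟨0,2,0⟩ g~>⟨0,0⟩
  e2=⟨0,0,1⟩ f~>⟨2,2,2⟩ g~>⟨0,0⟩
  composite₁ = ⟨2 0 0; 1 0 0⟩
Along h;k (path 2):
  e0=⟨1,0,0⟩ h~>⟨1,2,2⟩ k~>⟨2,1⟩
  e1=⟨0,1,0⟩ h~>⟨0,2,0⟩ k~>⟨0,0⟩
  e2=⟨0,0,1⟩ h~>⟨1,1,0⟩ k~>⟨0,0⟩
  composite₂ = ⟨2 0 0; 1 0 0⟩
Equal? YES — commutes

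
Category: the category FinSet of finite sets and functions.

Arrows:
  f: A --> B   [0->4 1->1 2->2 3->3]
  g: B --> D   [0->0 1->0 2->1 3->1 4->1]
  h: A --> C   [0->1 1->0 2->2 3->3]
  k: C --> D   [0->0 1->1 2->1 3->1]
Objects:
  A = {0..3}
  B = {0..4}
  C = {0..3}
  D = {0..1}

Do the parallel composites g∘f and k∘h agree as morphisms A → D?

Answer: COMMUTES

Trace:
1) trace f;g:
  0 f-->4 g-->1
  1 f-->1 g-->0
  2 f-->2 g-->1
  3 f-->3 g-->1
  result₁ = [0->1 1->0 2->1 3->1]
2) trace h;k:
  0 h-->1 k-->1
  1 h-->0 k-->0
  2 h-->2 k-->1
  3 h-->3 k-->1
  result₂ = [0->1 1->0 2->1 3->1]
Equal? YES — commutes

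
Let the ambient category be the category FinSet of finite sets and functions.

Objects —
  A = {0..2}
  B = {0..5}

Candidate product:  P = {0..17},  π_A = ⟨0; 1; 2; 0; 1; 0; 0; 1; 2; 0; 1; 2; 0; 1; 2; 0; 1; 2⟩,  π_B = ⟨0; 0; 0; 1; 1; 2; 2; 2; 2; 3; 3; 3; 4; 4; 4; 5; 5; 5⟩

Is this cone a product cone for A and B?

|A|·|B| = 3·6 = 18;  |P| = 18
Check the pairing map k ↦ (π_A(k), π_B(k)):
  0 -> (0,0)
  1 -> (1,0)
  2 -> (2,0)
  3 -> (0,1)
  4 -> (1,1)
  5 -> (0,2)
  6 -> (0,2)  ✗ repeats pair of k=5
  7 -> (1,2)
  8 -> (2,2)
  9 -> (0,3)
  10 -> (1,3)
  11 -> (2,3)
  12 -> (0,4)
  13 -> (1,4)
  14 -> (2,4)
  15 -> (0,5)
  16 -> (1,5)
  17 -> (2,5)
distinct pairs in image: 17 / 18 needed
  → (0,2) hit at k=5 and k=6

Answer: NOT A VALID PRODUCT — duplicate pair at indices 6,5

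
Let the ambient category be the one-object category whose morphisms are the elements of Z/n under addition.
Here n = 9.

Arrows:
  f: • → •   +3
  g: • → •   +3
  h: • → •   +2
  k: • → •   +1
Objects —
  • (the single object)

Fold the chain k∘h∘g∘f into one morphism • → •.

  0 +3≡3 +3≡6 +2≡8 +1≡0  (mod 9)
composite: +0

Answer: +0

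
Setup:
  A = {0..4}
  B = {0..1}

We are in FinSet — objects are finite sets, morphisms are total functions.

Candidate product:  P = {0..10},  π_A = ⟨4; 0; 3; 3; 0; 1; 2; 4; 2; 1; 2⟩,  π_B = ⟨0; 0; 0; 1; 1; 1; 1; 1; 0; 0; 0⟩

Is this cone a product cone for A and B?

Answer: NOT A VALID PRODUCT — |P|=11 ≠ |A|·|B|=10

Trace:
|A|·|B| = 5·2 = 10;  |P| = 11
  → cardinalities differ; no bijection possible.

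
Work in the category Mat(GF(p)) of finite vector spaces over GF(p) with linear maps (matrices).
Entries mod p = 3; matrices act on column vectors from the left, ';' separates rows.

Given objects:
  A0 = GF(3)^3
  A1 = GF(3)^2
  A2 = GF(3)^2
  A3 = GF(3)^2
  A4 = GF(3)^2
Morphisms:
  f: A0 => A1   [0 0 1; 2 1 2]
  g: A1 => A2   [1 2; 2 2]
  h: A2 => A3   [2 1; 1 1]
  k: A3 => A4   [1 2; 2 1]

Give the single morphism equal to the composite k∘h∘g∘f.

  e0=[1,0,0] f=>[0,2] g=>[1,1] h=>[0,2] k=>[1,2]
  e1=[0,1,0] f=>[0,1] g=>[2,2] h=>[0,1] k=>[2,1]
  e2=[0,0,1] f=>[1,2] g=>[2,0] h=>[1,2] k=>[2,1]
result: [1 2 2; 2 1 1]

Answer: [1 2 2; 2 1 1]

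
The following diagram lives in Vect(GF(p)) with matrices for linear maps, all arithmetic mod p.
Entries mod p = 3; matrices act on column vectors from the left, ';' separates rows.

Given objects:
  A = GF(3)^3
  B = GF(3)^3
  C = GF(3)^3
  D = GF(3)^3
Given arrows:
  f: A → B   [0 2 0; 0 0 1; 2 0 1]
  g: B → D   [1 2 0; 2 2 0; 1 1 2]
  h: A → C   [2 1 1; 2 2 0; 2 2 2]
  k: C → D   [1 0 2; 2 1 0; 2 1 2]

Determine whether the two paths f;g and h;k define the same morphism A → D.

Answer: COMMUTES

Work:
1) trace f;g:
  e0=[1,0,0] f→[0,0,2] g→[0,0,1]
  e1=[0,1,0] f→[2,0,0] g→[2,1,2]
  e2=[0,0,1] f→[0,1,1] g→[2,2,0]
  result₁ = [0 2 2; 0 1 2; 1 2 0]
2) trace h;k:
  e0=[1,0,0] h→[2,2,2] k→[0,0,1]
  e1=[0,1,0] h→[1,2,2] k→[2,1,2]
  e2=[0,0,1] h→[1,0,2] k→[2,2,0]
  result₂ = [0 2 2; 0 1 2; 1 2 0]
Equal? YES — commutes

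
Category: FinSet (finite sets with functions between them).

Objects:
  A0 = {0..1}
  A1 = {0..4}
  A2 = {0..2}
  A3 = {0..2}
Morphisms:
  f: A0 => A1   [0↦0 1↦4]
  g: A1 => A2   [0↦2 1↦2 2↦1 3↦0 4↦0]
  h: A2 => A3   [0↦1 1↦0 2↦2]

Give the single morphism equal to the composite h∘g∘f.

  0 f=>0 g=>2 h=>2
  1 f=>4 g=>0 h=>1
result: [0↦2 1↦1]

Answer: [0↦2 1↦1]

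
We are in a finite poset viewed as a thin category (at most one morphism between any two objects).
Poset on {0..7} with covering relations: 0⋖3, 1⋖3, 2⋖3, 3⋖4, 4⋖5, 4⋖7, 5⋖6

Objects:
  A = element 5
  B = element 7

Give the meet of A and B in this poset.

Answer: A∧B = 4

Trace:
Common predecessors of 5,7: {0,1,2,3,4}
  0 ⊑ 4
  1 ⊑ 4
  2 ⊑ 4
  3 ⊑ 4
  4 ⊑ 4
glb = 4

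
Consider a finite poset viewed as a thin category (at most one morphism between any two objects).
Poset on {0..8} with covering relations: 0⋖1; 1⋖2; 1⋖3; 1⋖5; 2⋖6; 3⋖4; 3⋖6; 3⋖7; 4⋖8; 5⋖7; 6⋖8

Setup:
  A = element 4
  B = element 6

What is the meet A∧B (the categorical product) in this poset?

Answer: A∧B = 3

Derivation:
Lower bounds of A=4 and B=6: {0,1,3}
  0 <= 3
  1 <= 3
  3 <= 3
glb = 3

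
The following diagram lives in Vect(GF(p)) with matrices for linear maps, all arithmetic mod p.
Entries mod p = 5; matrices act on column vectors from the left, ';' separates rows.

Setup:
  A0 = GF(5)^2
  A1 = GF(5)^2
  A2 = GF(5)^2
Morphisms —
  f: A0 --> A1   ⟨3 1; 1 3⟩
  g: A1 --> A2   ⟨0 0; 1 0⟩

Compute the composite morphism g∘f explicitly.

  e0=[1,0] f-->[3,1] g-->[0,3]
  e1=[0,1] f-->[1,3] g-->[0,1]
⟦path⟧: ⟨0 0; 3 1⟩

Answer: ⟨0 0; 3 1⟩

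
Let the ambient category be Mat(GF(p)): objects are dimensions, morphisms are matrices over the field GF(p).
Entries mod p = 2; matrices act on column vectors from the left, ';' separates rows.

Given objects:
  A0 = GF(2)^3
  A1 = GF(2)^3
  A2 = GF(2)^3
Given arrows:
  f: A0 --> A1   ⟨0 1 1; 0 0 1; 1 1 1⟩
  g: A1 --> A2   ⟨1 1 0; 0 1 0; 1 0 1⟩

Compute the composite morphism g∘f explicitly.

  e0=[1,0,0] f-->[0,0,1] g-->[0,0,1]
  e1=[0,1,0] f-->[1,0,1] g-->[1,0,0]
  e2=[0,0,1] f-->[1,1,1] g-->[0,1,0]
composite: ⟨0 1 0; 0 0 1; 1 0 0⟩

Answer: ⟨0 1 0; 0 0 1; 1 0 0⟩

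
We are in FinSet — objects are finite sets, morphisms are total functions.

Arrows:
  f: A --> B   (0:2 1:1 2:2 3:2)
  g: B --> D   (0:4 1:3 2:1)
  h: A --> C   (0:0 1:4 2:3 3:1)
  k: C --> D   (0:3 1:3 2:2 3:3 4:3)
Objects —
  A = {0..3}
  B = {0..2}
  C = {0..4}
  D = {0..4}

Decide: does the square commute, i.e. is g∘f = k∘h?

1) trace f;g:
  0 f-->2 g-->1
  1 f-->1 g-->3
  2 f-->2 g-->1
  3 f-->2 g-->1
  ⟦path⟧₁ = (0:1 1:3 2:1 3:1)
2) trace h;k:
  0 h-->0 k-->3
  1 h-->4 k-->3
  2 h-->3 k-->3
  3 h-->1 k-->3
  ⟦path⟧₂ = (0:3 1:3 2:3 3:3)
Equal? distinct morphisms ✗

Answer: DOES NOT COMMUTE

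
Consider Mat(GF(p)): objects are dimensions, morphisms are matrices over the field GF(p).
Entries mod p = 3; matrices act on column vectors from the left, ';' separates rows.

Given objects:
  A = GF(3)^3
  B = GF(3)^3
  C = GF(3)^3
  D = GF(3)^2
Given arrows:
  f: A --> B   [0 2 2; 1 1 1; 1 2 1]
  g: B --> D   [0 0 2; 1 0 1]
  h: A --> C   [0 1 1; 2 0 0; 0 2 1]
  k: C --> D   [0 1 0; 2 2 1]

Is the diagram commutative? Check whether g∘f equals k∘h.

Answer: DOES NOT COMMUTE

Derivation:
1) trace f;g:
  e0=(1,0,0) f-->(0,1,1) g-->(2,1)
  e1=(0,1,0) f-->(2,1,2) g-->(1,1)
  e2=(0,0,1) f-->(2,1,1) g-->(2,0)
  composite₁ = [2 1 2; 1 1 0]
2) trace h;k:
  e0=(1,0,0) h-->(0,2,0) k-->(2,1)
  e1=(0,1,0) h-->(1,0,2) k-->(0,1)
  e2=(0,0,1) h-->(1,0,1) k-->(0,0)
  composite₂ = [2 0 0; 1 1 0]
Equal? NO — does not commute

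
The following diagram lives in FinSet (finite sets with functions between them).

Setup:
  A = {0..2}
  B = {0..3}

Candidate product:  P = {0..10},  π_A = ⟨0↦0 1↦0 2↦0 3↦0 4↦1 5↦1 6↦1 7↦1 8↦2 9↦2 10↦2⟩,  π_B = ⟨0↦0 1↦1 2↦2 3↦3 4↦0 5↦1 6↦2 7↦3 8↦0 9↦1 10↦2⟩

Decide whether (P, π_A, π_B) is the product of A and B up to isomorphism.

Answer: NOT A VALID PRODUCT — |P|=11 ≠ |A|·|B|=12

Work:
|A|·|B| = 3·4 = 12;  |P| = 11
  → cardinalities differ; no bijection possible.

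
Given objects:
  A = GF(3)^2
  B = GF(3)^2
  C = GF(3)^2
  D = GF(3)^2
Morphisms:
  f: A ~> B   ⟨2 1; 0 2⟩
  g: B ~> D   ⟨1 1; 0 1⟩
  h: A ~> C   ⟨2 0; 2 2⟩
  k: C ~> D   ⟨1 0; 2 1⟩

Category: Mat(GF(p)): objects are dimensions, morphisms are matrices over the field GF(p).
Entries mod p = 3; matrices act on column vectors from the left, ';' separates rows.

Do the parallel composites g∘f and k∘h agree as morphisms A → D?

Path 1 = f;g:
  e0=(1,0) f~>(2,0) g~>(2,0)
  e1=(0,1) f~>(1,2) g~>(0,2)
  composite₁ = ⟨2 0; 0 2⟩
Path 2 = h;k:
  e0=(1,0) h~>(2,2) k~>(2,0)
  e1=(0,1) h~>(0,2) k~>(0,2)
  composite₂ = ⟨2 0; 0 2⟩
Equal? YES — commutes

Answer: COMMUTES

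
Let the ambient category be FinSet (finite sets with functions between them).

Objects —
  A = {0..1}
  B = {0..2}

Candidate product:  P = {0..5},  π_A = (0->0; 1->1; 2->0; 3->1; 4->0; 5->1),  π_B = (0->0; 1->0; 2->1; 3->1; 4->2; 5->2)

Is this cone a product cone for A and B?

|A|·|B| = 2·3 = 6;  |P| = 6
Check the pairing map k ↦ (π_A(k), π_B(k)):
  0 -> (0,0)
  1 -> (1,0)
  2 -> (0,1)
  3 -> (1,1)
  4 -> (0,2)
  5 -> (1,2)
distinct pairs in image: 6 / 6 needed
  → bijection onto A×B; projections well-typed.

Answer: VALID PRODUCT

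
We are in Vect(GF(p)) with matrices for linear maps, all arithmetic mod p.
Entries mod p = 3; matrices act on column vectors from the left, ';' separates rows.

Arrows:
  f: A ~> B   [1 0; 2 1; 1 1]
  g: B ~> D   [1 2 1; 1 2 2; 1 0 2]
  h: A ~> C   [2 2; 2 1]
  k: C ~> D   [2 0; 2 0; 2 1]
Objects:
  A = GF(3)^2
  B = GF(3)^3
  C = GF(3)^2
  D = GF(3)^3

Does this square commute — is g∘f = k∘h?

Answer: DOES NOT COMMUTE

Trace:
Path 1 = f;g:
  e0=⟨1,0⟩ f~>⟨1,2,1⟩ g~>⟨0,1,0⟩
  e1=⟨0,1⟩ f~>⟨0,1,1⟩ g~>⟨0,1,2⟩
  ⟦path⟧₁ = [0 0; 1 1; 0 2]
Path 2 = h;k:
  e0=⟨1,0⟩ h~>⟨2,2⟩ k~>⟨1,1,0⟩
  e1=⟨0,1⟩ h~>⟨2,1⟩ k~>⟨1,1,2⟩
  ⟦path⟧₂ = [1 1; 1 1; 0 2]
Equal? distinct morphisms ✗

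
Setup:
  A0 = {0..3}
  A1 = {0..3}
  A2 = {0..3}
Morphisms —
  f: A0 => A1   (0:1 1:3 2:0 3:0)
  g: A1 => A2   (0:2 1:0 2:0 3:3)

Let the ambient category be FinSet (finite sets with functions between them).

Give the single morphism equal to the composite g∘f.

  0 f=>1 g=>0
  1 f=>3 g=>3
  2 f=>0 g=>2
  3 f=>0 g=>2
result: (0:0 1:3 2:2 3:2)

Answer: (0:0 1:3 2:2 3:2)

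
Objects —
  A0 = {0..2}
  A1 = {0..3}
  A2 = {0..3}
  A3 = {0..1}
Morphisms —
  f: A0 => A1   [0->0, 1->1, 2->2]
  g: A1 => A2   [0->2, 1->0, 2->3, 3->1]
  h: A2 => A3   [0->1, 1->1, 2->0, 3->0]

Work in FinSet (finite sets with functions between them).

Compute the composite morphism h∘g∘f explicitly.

  0 f=>0 g=>2 h=>0
  1 f=>1 g=>0 h=>1
  2 f=>2 g=>3 h=>0
result: [0->0, 1->1, 2->0]

Answer: [0->0, 1->1, 2->0]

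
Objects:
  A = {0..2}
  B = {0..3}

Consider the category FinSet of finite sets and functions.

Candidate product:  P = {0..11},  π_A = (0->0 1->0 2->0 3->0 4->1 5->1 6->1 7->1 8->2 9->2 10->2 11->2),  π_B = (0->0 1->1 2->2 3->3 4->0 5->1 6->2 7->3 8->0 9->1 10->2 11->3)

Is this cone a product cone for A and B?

|A|·|B| = 3·4 = 12;  |P| = 12
Check the pairing map k ↦ (π_A(k), π_B(k)):
  0 -> (0,0)
  1 -> (0,1)
  2 -> (0,2)
  3 -> (0,3)
  4 -> (1,0)
  5 -> (1,1)
  6 -> (1,2)
  7 -> (1,3)
  8 -> (2,0)
  9 -> (2,1)
  10 -> (2,2)
  11 -> (2,3)
distinct pairs in image: 12 / 12 needed
  → bijection onto A×B; projections well-typed.

Answer: VALID PRODUCT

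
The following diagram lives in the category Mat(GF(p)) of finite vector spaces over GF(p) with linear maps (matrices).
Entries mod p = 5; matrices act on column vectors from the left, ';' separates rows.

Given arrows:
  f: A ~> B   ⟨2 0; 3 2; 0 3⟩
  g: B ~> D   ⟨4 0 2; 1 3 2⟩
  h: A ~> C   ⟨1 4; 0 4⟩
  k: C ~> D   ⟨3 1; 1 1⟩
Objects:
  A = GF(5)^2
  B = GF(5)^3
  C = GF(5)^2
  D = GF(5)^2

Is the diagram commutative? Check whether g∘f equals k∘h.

Path 1 = f;g:
  e0=⟨1,0⟩ f~>⟨2,3,0⟩ g~>⟨3,1⟩
  e1=⟨0,1⟩ f~>⟨0,2,3⟩ g~>⟨1,2⟩
  ⟦path⟧₁ = ⟨3 1; 1 2⟩
Path 2 = h;k:
  e0=⟨1,0⟩ h~>⟨1,0⟩ k~>⟨3,1⟩
  e1=⟨0,1⟩ h~>⟨4,4⟩ k~>⟨1,3⟩
  ⟦path⟧₂ = ⟨3 1; 1 3⟩
Equal? distinct morphisms ✗

Answer: DOES NOT COMMUTE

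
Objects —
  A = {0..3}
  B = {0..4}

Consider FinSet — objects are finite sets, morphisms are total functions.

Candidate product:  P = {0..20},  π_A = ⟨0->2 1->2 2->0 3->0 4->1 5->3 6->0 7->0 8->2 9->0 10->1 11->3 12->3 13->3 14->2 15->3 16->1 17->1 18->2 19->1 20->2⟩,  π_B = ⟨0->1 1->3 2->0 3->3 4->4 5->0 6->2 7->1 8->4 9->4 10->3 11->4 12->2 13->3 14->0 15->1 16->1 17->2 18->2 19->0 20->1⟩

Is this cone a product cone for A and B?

|A|·|B| = 4·5 = 20;  |P| = 21
  → cardinalities differ; no bijection possible.

Answer: NOT A VALID PRODUCT — |P|=21 ≠ |A|·|B|=20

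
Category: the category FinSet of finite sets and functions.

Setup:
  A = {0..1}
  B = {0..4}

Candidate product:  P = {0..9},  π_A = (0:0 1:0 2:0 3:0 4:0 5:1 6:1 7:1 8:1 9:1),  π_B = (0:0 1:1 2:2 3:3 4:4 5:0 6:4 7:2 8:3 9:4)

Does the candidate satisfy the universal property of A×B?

Answer: NOT A VALID PRODUCT — duplicate pair at indices 9,6

Trace:
|A|·|B| = 2·5 = 10;  |P| = 10
Check the pairing map k ↦ (π_A(k), π_B(k)):
  0 : (0,0)
  1 : (0,1)
  2 : (0,2)
  3 : (0,3)
  4 : (0,4)
  5 : (1,0)
  6 : (1,4)
  7 : (1,2)
  8 : (1,3)
  9 : (1,4)  ✗ repeats pair of k=6
distinct pairs in image: 9 / 10 needed
  → (1,4) hit at k=6 and k=9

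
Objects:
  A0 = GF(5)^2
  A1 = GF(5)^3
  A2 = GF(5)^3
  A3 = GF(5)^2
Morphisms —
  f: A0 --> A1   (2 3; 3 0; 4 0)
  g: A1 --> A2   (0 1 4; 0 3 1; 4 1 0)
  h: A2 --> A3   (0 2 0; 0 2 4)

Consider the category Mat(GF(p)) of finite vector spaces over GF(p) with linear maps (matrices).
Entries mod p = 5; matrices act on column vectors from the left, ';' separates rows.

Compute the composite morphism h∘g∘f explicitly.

  e0=[1,0] f-->[2,3,4] g-->[4,3,1] h-->[1,0]
  e1=[0,1] f-->[3,0,0] g-->[0,0,2] h-->[0,3]
composite: (1 0; 0 3)

Answer: (1 0; 0 3)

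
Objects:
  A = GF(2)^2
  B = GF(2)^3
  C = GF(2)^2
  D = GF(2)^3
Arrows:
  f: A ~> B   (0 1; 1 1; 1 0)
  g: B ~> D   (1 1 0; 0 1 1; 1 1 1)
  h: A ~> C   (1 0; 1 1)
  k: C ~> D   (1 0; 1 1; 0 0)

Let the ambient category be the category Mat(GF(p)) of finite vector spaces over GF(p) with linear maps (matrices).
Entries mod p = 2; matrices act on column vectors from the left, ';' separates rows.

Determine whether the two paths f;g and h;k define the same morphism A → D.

Answer: COMMUTES

Derivation:
Along f;g (path 1):
  e0=(1,0) f~>(0,1,1) g~>(1,0,0)
  e1=(0,1) f~>(1,1,0) g~>(0,1,0)
  composite₁ = (1 0; 0 1; 0 0)
Along h;k (path 2):
  e0=(1,0) h~>(1,1) k~>(1,0,0)
  e1=(0,1) h~>(0,1) k~>(0,1,0)
  composite₂ = (1 0; 0 1; 0 0)
Equal? equal; square commutes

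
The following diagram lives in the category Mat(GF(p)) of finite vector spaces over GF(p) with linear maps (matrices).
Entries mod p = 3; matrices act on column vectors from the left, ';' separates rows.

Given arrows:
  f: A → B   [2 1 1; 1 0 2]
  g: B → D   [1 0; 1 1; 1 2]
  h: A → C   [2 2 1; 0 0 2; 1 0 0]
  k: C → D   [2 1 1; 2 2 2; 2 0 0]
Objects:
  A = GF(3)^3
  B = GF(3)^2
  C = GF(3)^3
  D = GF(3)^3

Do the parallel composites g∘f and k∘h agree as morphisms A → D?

Path 1 = f;g:
  e0=[1,0,0] f→[2,1] g→[2,0,1]
  e1=[0,1,0] f→[1,0] g→[1,1,1]
  e2=[0,0,1] f→[1,2] g→[1,0,2]
  result₁ = [2 1 1; 0 1 0; 1 1 2]
Path 2 = h;k:
  e0=[1,0,0] h→[2,0,1] k→[2,0,1]
  e1=[0,1,0] h→[2,0,0] k→[1,1,1]
  e2=[0,0,1] h→[1,2,0] k→[1,0,2]
  result₂ = [2 1 1; 0 1 0; 1 1 2]
Equal? same morphism ✓

Answer: COMMUTES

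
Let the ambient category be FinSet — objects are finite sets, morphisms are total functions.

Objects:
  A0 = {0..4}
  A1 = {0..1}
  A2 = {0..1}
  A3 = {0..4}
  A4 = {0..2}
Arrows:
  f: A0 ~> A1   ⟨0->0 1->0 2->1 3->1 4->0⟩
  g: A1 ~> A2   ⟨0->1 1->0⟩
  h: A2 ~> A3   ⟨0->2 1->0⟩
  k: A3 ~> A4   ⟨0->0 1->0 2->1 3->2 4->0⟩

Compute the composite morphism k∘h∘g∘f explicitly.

  0 f~>0 g~>1 h~>0 k~>0
  1 f~>0 g~>1 h~>0 k~>0
  2 f~>1 g~>0 h~>2 k~>1
  3 f~>1 g~>0 h~>2 k~>1
  4 f~>0 g~>1 h~>0 k~>0
result: ⟨0->0 1->0 2->1 3->1 4->0⟩

Answer: ⟨0->0 1->0 2->1 3->1 4->0⟩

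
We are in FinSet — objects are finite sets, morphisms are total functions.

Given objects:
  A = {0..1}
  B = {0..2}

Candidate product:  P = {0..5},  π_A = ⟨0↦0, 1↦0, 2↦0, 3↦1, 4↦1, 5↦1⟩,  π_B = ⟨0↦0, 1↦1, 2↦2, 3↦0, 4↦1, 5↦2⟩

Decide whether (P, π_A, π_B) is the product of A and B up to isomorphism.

|A|·|B| = 2·3 = 6;  |P| = 6
Check the pairing map k ↦ (π_A(k), π_B(k)):
  0 ↦ (0,0)
  1 ↦ (0,1)
  2 ↦ (0,2)
  3 ↦ (1,0)
  4 ↦ (1,1)
  5 ↦ (1,2)
distinct pairs in image: 6 / 6 needed
  → bijection onto A×B; projections well-typed.

Answer: VALID PRODUCT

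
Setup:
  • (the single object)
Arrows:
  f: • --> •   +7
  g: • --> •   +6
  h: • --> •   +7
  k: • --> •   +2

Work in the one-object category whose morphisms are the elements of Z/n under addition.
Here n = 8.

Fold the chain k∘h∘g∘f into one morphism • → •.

Answer: +6

Trace:
  0 +7≡7 +6≡5 +7≡4 +2≡6  (mod 8)
composite: +6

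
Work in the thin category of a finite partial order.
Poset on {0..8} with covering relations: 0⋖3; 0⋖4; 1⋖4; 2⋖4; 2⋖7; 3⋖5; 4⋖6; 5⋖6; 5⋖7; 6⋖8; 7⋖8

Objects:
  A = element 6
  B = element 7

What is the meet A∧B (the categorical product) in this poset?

Common predecessors of 6,7: {0,2,3,5}
  maximal lower bounds 2 and 5 are incomparable: neither 2⊑5 nor 5⊑2
→ no greatest lower bound exists

Answer: NO MEET EXISTS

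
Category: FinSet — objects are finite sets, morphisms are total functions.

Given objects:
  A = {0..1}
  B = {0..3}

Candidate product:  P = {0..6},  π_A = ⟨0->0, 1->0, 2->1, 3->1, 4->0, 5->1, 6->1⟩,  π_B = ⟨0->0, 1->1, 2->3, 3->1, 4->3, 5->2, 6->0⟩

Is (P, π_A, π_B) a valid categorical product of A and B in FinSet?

|A|·|B| = 2·4 = 8;  |P| = 7
  → cardinalities differ; no bijection possible.

Answer: NOT A VALID PRODUCT — |P|=7 ≠ |A|·|B|=8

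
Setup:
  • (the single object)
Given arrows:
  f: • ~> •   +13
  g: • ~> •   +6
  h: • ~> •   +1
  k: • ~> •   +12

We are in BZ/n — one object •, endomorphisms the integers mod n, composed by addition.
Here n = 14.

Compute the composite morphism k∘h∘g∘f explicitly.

  0 +13≡13 +6≡5 +1≡6 +12≡4  (mod 14)
composite: +4

Answer: +4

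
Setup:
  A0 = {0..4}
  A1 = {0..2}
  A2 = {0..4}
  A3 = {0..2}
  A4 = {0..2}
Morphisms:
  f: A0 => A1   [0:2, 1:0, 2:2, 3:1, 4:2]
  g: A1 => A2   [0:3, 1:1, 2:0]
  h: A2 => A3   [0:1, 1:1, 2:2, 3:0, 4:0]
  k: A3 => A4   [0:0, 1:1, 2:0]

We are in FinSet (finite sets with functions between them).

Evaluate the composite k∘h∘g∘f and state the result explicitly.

Answer: [0:1, 1:0, 2:1, 3:1, 4:1]

Derivation:
  0 f=>2 g=>0 h=>1 k=>1
  1 f=>0 g=>3 h=>0 k=>0
  2 f=>2 g=>0 h=>1 k=>1
  3 f=>1 g=>1 h=>1 k=>1
  4 f=>2 g=>0 h=>1 k=>1
⟦path⟧: [0:1, 1:0, 2:1, 3:1, 4:1]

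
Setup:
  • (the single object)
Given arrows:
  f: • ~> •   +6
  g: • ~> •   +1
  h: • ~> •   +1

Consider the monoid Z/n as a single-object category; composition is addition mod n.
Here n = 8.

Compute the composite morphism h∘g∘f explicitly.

Answer: +0

Work:
  0 +6≡6 +1≡7 +1≡0  (mod 8)
composite: +0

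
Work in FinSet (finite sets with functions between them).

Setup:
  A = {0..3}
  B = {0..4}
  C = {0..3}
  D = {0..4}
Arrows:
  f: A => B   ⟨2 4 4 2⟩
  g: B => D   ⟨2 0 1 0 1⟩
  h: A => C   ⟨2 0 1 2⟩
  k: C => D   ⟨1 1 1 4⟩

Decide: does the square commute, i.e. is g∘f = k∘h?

Along f;g (path 1):
  0 f=>2 g=>1
  1 f=>4 g=>1
  2 f=>4 g=>1
  3 f=>2 g=>1
  ⟦path⟧₁ = ⟨1 1 1 1⟩
Along h;k (path 2):
  0 h=>2 k=>1
  1 h=>0 k=>1
  2 h=>1 k=>1
  3 h=>2 k=>1
  ⟦path⟧₂ = ⟨1 1 1 1⟩
Equal? equal; square commutes

Answer: COMMUTES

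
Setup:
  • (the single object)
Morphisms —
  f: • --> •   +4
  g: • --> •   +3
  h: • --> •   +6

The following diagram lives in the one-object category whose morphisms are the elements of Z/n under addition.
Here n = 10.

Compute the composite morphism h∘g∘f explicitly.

  0 +4≡4 +3≡7 +6≡3  (mod 10)
composite: +3

Answer: +3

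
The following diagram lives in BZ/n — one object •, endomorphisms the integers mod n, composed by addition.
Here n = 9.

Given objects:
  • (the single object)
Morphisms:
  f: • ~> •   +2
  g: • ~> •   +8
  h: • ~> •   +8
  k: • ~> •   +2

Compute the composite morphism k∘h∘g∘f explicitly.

  0 +2≡2 +8≡1 +8≡0 +2≡2  (mod 9)
composite: +2

Answer: +2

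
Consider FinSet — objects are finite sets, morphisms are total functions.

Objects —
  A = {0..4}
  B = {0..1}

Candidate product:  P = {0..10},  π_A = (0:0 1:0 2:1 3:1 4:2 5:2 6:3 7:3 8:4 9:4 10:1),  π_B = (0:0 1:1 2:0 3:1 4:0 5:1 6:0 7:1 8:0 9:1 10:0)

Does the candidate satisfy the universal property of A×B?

Answer: NOT A VALID PRODUCT — |P|=11 ≠ |A|·|B|=10

Derivation:
|A|·|B| = 5·2 = 10;  |P| = 11
  → cardinalities differ; no bijection possible.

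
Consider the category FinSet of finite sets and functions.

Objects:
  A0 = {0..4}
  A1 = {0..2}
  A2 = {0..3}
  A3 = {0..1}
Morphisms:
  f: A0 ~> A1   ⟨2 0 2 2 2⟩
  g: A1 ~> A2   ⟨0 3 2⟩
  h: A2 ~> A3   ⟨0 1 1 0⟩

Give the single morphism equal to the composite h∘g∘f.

  0 f~>2 g~>2 h~>1
  1 f~>0 g~>0 h~>0
  2 f~>2 g~>2 h~>1
  3 f~>2 g~>2 h~>1
  4 f~>2 g~>2 h~>1
composite: ⟨1 0 1 1 1⟩

Answer: ⟨1 0 1 1 1⟩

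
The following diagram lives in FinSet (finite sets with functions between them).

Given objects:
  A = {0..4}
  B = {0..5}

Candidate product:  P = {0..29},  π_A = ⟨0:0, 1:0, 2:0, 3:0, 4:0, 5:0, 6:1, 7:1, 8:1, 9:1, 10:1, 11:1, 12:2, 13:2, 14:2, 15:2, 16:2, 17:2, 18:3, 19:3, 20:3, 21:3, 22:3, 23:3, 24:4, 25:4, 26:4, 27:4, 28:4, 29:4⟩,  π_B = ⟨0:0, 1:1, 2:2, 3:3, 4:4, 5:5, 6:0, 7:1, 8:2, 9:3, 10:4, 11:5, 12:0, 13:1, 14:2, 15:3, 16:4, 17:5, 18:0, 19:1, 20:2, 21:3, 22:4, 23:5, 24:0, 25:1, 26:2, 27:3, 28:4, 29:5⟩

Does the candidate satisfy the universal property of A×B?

|A|·|B| = 5·6 = 30;  |P| = 30
Check the pairing map k ↦ (π_A(k), π_B(k)):
  0 : (0,0)
  1 : (0,1)
  2 : (0,2)
  3 : (0,3)
  4 : (0,4)
  5 : (0,5)
  6 : (1,0)
  7 : (1,1)
  8 : (1,2)
  9 : (1,3)
  10 : (1,4)
  11 : (1,5)
  12 : (2,0)
  13 : (2,1)
  14 : (2,2)
  15 : (2,3)
  16 : (2,4)
  17 : (2,5)
  18 : (3,0)
  19 : (3,1)
  20 : (3,2)
  21 : (3,3)
  22 : (3,4)
  23 : (3,5)
  24 : (4,0)
  25 : (4,1)
  26 : (4,2)
  27 : (4,3)
  28 : (4,4)
  29 : (4,5)
distinct pairs in image: 30 / 30 needed
  → bijection onto A×B; projections well-typed.

Answer: VALID PRODUCT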